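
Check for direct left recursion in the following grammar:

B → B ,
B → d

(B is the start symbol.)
B → B ,: LEFT RECURSIVE (starts with B)
B → d: starts with d

The grammar has direct left recursion on: B.

Answer: Yes, B is left-recursive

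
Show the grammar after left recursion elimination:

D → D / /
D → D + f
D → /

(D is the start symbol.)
D → / D'
D' → / / D'
D' → + f D'
D' → ε

D is directly left-recursive. The standard transformation for
  A → A α₁ | ... | A α_m | β₁ | ... | β_n
is
  A  → β₁ A' | ... | β_n A'
  A' → α₁ A' | ... | α_m A' | ε

D → / becomes D → / D'
D → D / / becomes D' → / / D'
D → D + f becomes D' → + f D'
Add D' → ε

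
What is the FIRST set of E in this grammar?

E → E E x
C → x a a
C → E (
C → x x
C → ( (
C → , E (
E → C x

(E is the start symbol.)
FIRST sets of the other non-terminals involved (by the same procedure, iterated to a fixed point):
  FIRST(C) = { '(', ',', 'x' }

From E → E E x:
  - E is the symbol being defined: contributes nothing new
    E is not nullable, so stop
From E → C x:
  - C is a non-terminal: add FIRST(C) \ {ε} = { '(', ',', 'x' }
    C is not nullable, so stop

Collecting: FIRST(E) = { '(', ',', 'x' }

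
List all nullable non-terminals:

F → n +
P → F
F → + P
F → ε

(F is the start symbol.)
A non-terminal is nullable if it can derive ε (the empty string): either it has an ε-production, or it has a production whose right-hand side consists entirely of nullable non-terminals.

ε-productions: F → ε
So F is immediately nullable.
P → F: every symbol on the right is nullable, so P is nullable too.
Every non-terminal is now nullable.
Nullable = { 'F', 'P' }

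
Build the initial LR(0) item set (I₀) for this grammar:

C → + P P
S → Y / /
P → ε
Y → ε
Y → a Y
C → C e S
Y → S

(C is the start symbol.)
{ [C → . + P P], [C → . C e S], [C' → . C] }

First, augment the grammar with C' → C
I₀ = CLOSURE({ [C' → . C] }):
  [C' → . C] has the dot before C: add [C → . + P P], [C → . C e S]
No further items can be added.

I₀ = { [C → . + P P], [C → . C e S], [C' → . C] }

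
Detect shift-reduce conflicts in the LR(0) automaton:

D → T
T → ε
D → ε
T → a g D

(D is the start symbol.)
A shift-reduce conflict occurs when an LR(0) state has both:
  - a complete (reduce) item [A → α .] (dot at the end), and
  - a shift item [B → β . c γ] (dot before a terminal).

Augment with D' → D and build the canonical LR(0) collection (I0 = CLOSURE({[D' → . D]}), then GOTO on every symbol after a dot until no new states appear). It has 6 states:
  I0: { [D → . T], [D → .], [D' → . D], [T → . a g D], [T → .] }  — shift, 2 reduces
  I1: { [D' → D .] }  — accept
  I2: { [D → T .] }  — reduce
  I3: { [T → a . g D] }  — shift
  I4: { [D → . T], [D → .], [T → . a g D], [T → .], [T → a g . D] }  — shift, 2 reduces
  I5: { [T → a g D .] }  — reduce

I0 contains reduce items [D → .], [T → .] and shift item [T → . a g D] — shift-reduce conflict.
I4 contains reduce items [D → .], [T → .] and shift item [T → . a g D] — shift-reduce conflict.

Answer: Yes — I0: [D → .] vs [T → . a g D]; I4: [D → .] vs [T → . a g D]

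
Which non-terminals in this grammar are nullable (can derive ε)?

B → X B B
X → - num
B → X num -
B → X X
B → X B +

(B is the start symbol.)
There are no ε-productions, so no non-terminal can derive ε.
No non-terminals are nullable.

Answer: None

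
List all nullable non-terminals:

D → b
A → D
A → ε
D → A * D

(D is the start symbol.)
ε-productions: A → ε
So A is immediately nullable.
No further non-terminal can be added: every production for the remaining non-terminals contains a terminal or a non-nullable non-terminal.
Nullable = { 'A' }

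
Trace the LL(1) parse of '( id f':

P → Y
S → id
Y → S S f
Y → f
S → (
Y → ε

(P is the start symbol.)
LL(1) parsing maintains a stack (initially the start symbol over $) and the input. At each step: if the stack top is a terminal, match it against the current input token; if it is a non-terminal N, replace it with the RHS of M[N, lookahead] (the unique production whose predict set contains the lookahead).

Stack is shown with the top on the left.

Stack    Input     Action
-------------------------
P $      ( id f $  output P → Y
Y $      ( id f $  output Y → S S f
S S f $  ( id f $  output S → (
( S f $  ( id f $  match '('
S f $    id f $    output S → id
id f $   id f $    match 'id'
f $      f $       match 'f'
$        $         accept

The string is accepted.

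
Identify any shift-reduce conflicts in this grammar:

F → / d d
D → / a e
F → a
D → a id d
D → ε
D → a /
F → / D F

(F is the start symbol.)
Yes — I1: [D → .] vs [D → . / a e]

A shift-reduce conflict occurs when an LR(0) state has both:
  - a complete (reduce) item [A → α .] (dot at the end), and
  - a shift item [B → β . c γ] (dot before a terminal).

Augment with F' → F and build the canonical LR(0) collection (I0 = CLOSURE({[F' → . F]}), then GOTO on every symbol after a dot until no new states appear). It has 15 states:
  I0: { [F → . / D F], [F → . / d d], [F → . a], [F' → . F] }  — shift
  I1: { [D → . / a e], [D → . a /], [D → . a id d], [D → .], [F → / . D F], [F → / . d d] }  — shift, reduce
  I2: { [F' → F .] }  — accept
  I3: { [F → a .] }  — reduce
  I4: { [D → / . a e] }  — shift
  I5: { [F → . / D F], [F → . / d d], [F → . a], [F → / D . F] }  — shift
  I6: { [D → a . /], [D → a . id d] }  — shift
  I7: { [F → / d . d] }  — shift
  I8: { [F → / d d .] }  — reduce
  I9: { [D → a / .] }  — reduce
  I10: { [D → a id . d] }  — shift
  I11: { [D → a id d .] }  — reduce
  I12: { [F → / D F .] }  — reduce
  I13: { [D → / a . e] }  — shift
  I14: { [D → / a e .] }  — reduce

I1 contains reduce item [D → .] and shift items [D → . / a e], [D → . a /], [D → . a id d], [F → / . d d] — shift-reduce conflict.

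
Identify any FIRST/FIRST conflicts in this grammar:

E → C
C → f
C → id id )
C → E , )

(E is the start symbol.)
FIRST sets of the non-terminals at (or reachable through a nullable prefix from) the front of some alternative:
  FIRST(E) = { 'f', 'id' }

Productions for C:
  C → f: FIRST = { 'f' }
  C → id id ): FIRST = { 'id' }
  C → E , ): FIRST = { 'f', 'id' }
E has only one production, so no FIRST/FIRST conflict is possible there.

Conflict for C: C → f and C → E , )
  Overlap: { 'f' }
Conflict for C: C → id id ) and C → E , )
  Overlap: { 'id' }

Answer: Yes. C → f / C → E ',' ')' on { 'f' }; C → id id ')' / C → E ',' ')' on { 'id' }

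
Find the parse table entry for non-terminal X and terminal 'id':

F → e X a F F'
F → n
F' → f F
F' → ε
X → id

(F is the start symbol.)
To find M[X, 'id'], we find productions for X where 'id' is in the predict set (PREDICT(N → α) = (FIRST(α) \ {ε}) ∪ (FOLLOW(N) if α ⇒* ε)).

X → id: PREDICT = { 'id' }
  'id' is in predict set, so this production goes in M[X, 'id']

M[X, 'id'] = X → id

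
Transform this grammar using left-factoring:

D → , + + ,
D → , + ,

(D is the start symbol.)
D → , + D'
D' → + ,
D' → ,

Left-factoring transforms A → αβ₁ | αβ₂ into A → αA' and A' → β₁ | β₂
(α is the longest common prefix among the alternatives). Repeat until
no nonterminal has two alternatives with a common prefix.

Round 1: D has alternatives sharing prefix ', +'. Introduce D': D → , + D'
  Add: D' → + ,
  Add: D' → ,

No remaining common prefixes — done.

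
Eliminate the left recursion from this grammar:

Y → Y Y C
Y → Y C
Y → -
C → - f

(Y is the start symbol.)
Y → - Y'
Y' → Y C Y'
Y' → C Y'
Y' → ε
C → - f

Y is directly left-recursive. The standard transformation for
  A → A α₁ | ... | A α_m | β₁ | ... | β_n
is
  A  → β₁ A' | ... | β_n A'
  A' → α₁ A' | ... | α_m A' | ε

Y → - becomes Y → - Y'
Y → Y Y C becomes Y' → Y C Y'
Y → Y C becomes Y' → C Y'
Add Y' → ε

Productions for other non-terminals are unchanged:
  C → - f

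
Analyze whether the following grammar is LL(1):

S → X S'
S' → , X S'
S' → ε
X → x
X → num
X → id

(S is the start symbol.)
Relevant sets:
  FOLLOW(S') = { $ }

For S':
  PREDICT(S' → ',' X S') = { ',' }
  PREDICT(S' → ε) = { $ }
For X:
  PREDICT(X → x) = { 'x' }
  PREDICT(X → num) = { 'num' }
  PREDICT(X → id) = { 'id' }
S has a single production, so nothing to check there.

All predict sets are disjoint. The grammar IS LL(1).

Answer: Yes, the grammar is LL(1).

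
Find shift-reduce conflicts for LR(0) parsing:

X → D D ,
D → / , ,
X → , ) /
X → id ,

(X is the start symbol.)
Augment with X' → X and build the canonical LR(0) collection (I0 = CLOSURE({[X' → . X]}), then GOTO on every symbol after a dot until no new states appear). It has 13 states:
  I0: { [D → . / , ,], [X → . , ) /], [X → . D D ,], [X → . id ,], [X' → . X] }  — shift
  I1: { [X → , . ) /] }  — shift
  I2: { [D → / . , ,] }  — shift
  I3: { [D → . / , ,], [X → D . D ,] }  — shift
  I4: { [X' → X .] }  — accept
  I5: { [X → id . ,] }  — shift
  I6: { [X → id , .] }  — reduce
  I7: { [X → D D . ,] }  — shift
  I8: { [X → D D , .] }  — reduce
  I9: { [D → / , . ,] }  — shift
  I10: { [D → / , , .] }  — reduce
  I11: { [X → , ) . /] }  — shift
  I12: { [X → , ) / .] }  — reduce

No state contains both a complete item and a shift item.

Answer: No shift-reduce conflicts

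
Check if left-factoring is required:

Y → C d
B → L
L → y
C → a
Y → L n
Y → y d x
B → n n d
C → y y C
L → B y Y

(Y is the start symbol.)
Left-factoring is needed when two productions for the same non-terminal
share a common prefix on the right-hand side.

Productions for Y:
  Y → C d
  Y → L n
  Y → y d x
Productions for B:
  B → L
  B → n n d
Productions for L:
  L → y
  L → B y Y
Productions for C:
  C → a
  C → y y C

No common prefixes found.

Answer: No, left-factoring is not needed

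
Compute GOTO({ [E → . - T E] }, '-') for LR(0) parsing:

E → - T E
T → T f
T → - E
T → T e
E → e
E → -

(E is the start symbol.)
GOTO(I, '-') = CLOSURE({ [A → αX.β] : [A → α.Xβ] ∈ I, X = '-' })

Items with dot before '-', with the dot advanced:
  [E → . - T E] → [E → - . T E]
Closure of the advanced items:
  [E → - . T E] has the dot before T: add [T → . T f], [T → . - E], [T → . T e]

GOTO = { [E → - . T E], [T → . - E], [T → . T e], [T → . T f] }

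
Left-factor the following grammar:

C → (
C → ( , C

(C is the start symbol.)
C → ( C'
C' → ε
C' → , C

Left-factoring transforms A → αβ₁ | αβ₂ into A → αA' and A' → β₁ | β₂
(α is the longest common prefix among the alternatives). Repeat until
no nonterminal has two alternatives with a common prefix.

Round 1: C has alternatives sharing prefix '('. Introduce C': C → ( C'
  Add: C' → ε
  Add: C' → , C

No remaining common prefixes — done.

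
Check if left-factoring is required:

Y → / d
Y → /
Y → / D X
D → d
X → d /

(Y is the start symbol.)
Left-factoring is needed when two productions for the same non-terminal
share a common prefix on the right-hand side.

Productions for Y:
  Y → / d
  Y → /
  Y → / D X

Found common prefix '/' in productions for Y

Answer: Yes, Y has productions with common prefix '/'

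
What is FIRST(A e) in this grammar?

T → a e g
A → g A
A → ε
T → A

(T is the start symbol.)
FIRST sets of the non-terminals involved (from the grammar, by fixed-point iteration):
  FIRST(A) = { 'g', ε }

To compute FIRST(A e), process the symbols left to right:
Symbol A is a non-terminal. Add FIRST(A) \ {ε} = { 'g' }
A is nullable (ε ∈ FIRST(A)), continue to the next symbol.
Symbol e is a terminal. Add 'e' and stop.
FIRST(A e) = { 'e', 'g' }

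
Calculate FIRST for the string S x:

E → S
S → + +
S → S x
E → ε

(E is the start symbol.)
{ '+' }

FIRST sets of the non-terminals involved (from the grammar, by fixed-point iteration):
  FIRST(S) = { '+' }

To compute FIRST(S x), process the symbols left to right:
Symbol S is a non-terminal. Add FIRST(S) \ {ε} = { '+' }
S is not nullable (ε ∉ FIRST(S)), so stop here.
FIRST(S x) = { '+' }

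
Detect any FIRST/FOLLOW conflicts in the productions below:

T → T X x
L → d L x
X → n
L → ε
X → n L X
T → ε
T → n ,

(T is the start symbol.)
A FIRST/FOLLOW conflict occurs when a non-terminal N has a nullable alternative N → β (β ⇒* ε) and another alternative N → α with FIRST(α) ∩ FOLLOW(N) ≠ ∅: on such a lookahead the parser cannot decide between expanding α and letting N vanish via β.

Nullable non-terminals: L, T.
FIRST sets used below: FIRST(T) = { 'n', ε }, FIRST(X) = { 'n' }

L: nullable alternative(s) L → ε; FOLLOW(L) = { 'n', 'x' }
  L → d L x: FIRST \ {ε} = { 'd' } — disjoint from FOLLOW(L)
  L → ε: FIRST \ {ε} = { } — this is the only nullable alternative, skip

T: nullable alternative(s) T → ε; FOLLOW(T) = { $, 'n' }
  T → T X x: FIRST \ {ε} = { 'n' } — overlaps FOLLOW(T) on { 'n' }: CONFLICT
  T → ε: FIRST \ {ε} = { } — this is the only nullable alternative, skip
  T → n ,: FIRST \ {ε} = { 'n' } — overlaps FOLLOW(T) on { 'n' }: CONFLICT

X has no nullable alternative, so no FIRST/FOLLOW check is needed there.

So the grammar has 2 FIRST/FOLLOW conflicts (marked CONFLICT above).

Answer: Yes. T → T X x with FOLLOW(T) on { 'n' }; T → n ',' with FOLLOW(T) on { 'n' }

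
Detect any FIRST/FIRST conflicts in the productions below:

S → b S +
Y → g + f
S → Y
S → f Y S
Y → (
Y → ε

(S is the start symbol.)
A FIRST/FIRST conflict occurs when two productions N → α and N → β for the same non-terminal have FIRST(α) ∩ FIRST(β) ≠ ∅ (with ε ∈ FIRST of a nullable right-hand side, so two nullable alternatives also conflict).

FIRST sets of the non-terminals at (or reachable through a nullable prefix from) the front of some alternative:
  FIRST(Y) = { '(', 'g', ε }

Productions for S:
  S → b S +: FIRST = { 'b' }
  S → Y: FIRST = { '(', 'g', ε }
  S → f Y S: FIRST = { 'f' }
Productions for Y:
  Y → g + f: FIRST = { 'g' }
  Y → (: FIRST = { '(' }
  Y → ε: FIRST = { ε }

All alternatives of each non-terminal have pairwise disjoint FIRST sets.

Answer: No FIRST/FIRST conflicts.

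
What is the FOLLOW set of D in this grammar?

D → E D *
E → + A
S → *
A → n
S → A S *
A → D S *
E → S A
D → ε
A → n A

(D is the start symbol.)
{ $, '*', '+', 'n' }

To compute FOLLOW(D), find every occurrence of D on a right-hand side N → α D β: add FIRST(β) \ {ε}, and if β is empty or nullable also add FOLLOW(N). Iterate to a fixed point.

D is the start symbol, so $ ∈ FOLLOW(D).
In D → E D *: D is followed by '*', add FIRST('*') \ {ε} = { '*' }
In A → D S *: D is followed by S '*', add FIRST(S '*') \ {ε} = { '*', '+', 'n' }

Taking the union: FOLLOW(D) = { $, '*', '+', 'n' }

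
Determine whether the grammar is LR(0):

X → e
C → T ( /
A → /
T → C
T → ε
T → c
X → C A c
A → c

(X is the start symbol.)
A grammar is LR(0) if no state in the canonical LR(0) collection has:
  - both a shift item (dot before a terminal) and a complete item (shift-reduce conflict), or
  - two or more complete items (reduce-reduce conflict; the accept item [X' → X .] counts as a complete item here).

Augment with X' → X and build the canonical LR(0) collection (I0 = CLOSURE({[X' → . X]}), then GOTO on every symbol after a dot until no new states appear). It has 12 states:
  I0: { [C → . T ( /], [T → . C], [T → . c], [T → .], [X → . C A c], [X → . e], [X' → . X] }  — shift, reduce
  I1: { [A → . /], [A → . c], [T → C .], [X → C . A c] }  — shift, reduce
  I2: { [C → T . ( /] }  — shift
  I3: { [X' → X .] }  — accept
  I4: { [T → c .] }  — reduce
  I5: { [X → e .] }  — reduce
  I6: { [C → T ( . /] }  — shift
  I7: { [C → T ( / .] }  — reduce
  I8: { [A → / .] }  — reduce
  I9: { [X → C A . c] }  — shift
  I10: { [A → c .] }  — reduce
  I11: { [X → C A c .] }  — reduce

Conflict in state I0:
  Shift-reduce conflict between [T → .] and [T → . c]
So the grammar is NOT LR(0).

Answer: No. Shift-reduce conflict between [T → .] and [T → . c]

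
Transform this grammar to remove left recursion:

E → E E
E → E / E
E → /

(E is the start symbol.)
E → / E'
E' → E E'
E' → / E E'
E' → ε

E is directly left-recursive. The standard transformation for
  A → A α₁ | ... | A α_m | β₁ | ... | β_n
is
  A  → β₁ A' | ... | β_n A'
  A' → α₁ A' | ... | α_m A' | ε

E → / becomes E → / E'
E → E E becomes E' → E E'
E → E / E becomes E' → / E E'
Add E' → ε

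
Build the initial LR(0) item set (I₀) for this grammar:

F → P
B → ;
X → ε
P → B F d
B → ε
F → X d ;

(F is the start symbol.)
First, augment the grammar with F' → F
I₀ = CLOSURE({ [F' → . F] }):
  [F' → . F] has the dot before F: add [F → . P], [F → . X d ;]
  [F → . P] has the dot before P: add [P → . B F d]
  [F → . X d ;] has the dot before X: add [X → .]
  [P → . B F d] has the dot before B: add [B → . ;], [B → .]
No further items can be added.

I₀ = { [B → . ;], [B → .], [F → . P], [F → . X d ;], [F' → . F], [P → . B F d], [X → .] }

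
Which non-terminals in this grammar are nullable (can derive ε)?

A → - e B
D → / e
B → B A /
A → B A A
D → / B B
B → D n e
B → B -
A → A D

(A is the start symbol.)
A non-terminal is nullable if it can derive ε (the empty string): either it has an ε-production, or it has a production whose right-hand side consists entirely of nullable non-terminals.

There are no ε-productions, so no non-terminal can derive ε.
No non-terminals are nullable.

Answer: None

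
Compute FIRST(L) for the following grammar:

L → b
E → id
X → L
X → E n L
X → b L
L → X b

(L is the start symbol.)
{ 'b', 'id' }

FIRST sets of the other non-terminals involved (by the same procedure, iterated to a fixed point):
  FIRST(X) = { 'b', 'id' }

From L → b:
  - b is a terminal: add 'b' and stop
From L → X b:
  - X is a non-terminal: add FIRST(X) \ {ε} = { 'b', 'id' }
    X is not nullable, so stop

Collecting: FIRST(L) = { 'b', 'id' }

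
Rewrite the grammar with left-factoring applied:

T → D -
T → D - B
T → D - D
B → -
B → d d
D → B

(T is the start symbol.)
T → D - T'
T' → ε
T' → B
T' → D
B → -
B → d d
D → B

Left-factoring transforms A → αβ₁ | αβ₂ into A → αA' and A' → β₁ | β₂
(α is the longest common prefix among the alternatives). Repeat until
no nonterminal has two alternatives with a common prefix.

Round 1: T has alternatives sharing prefix 'D -'. Introduce T': T → D - T'
  Add: T' → ε
  Add: T' → B
  Add: T' → D

No remaining common prefixes — done.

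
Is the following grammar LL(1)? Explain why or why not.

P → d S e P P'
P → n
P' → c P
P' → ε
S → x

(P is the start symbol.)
A grammar is LL(1) if for each non-terminal N with multiple productions, the predict sets of those productions are pairwise disjoint, where PREDICT(N → α) = (FIRST(α) \ {ε}) ∪ (FOLLOW(N) if α ⇒* ε).

Relevant sets:
  FOLLOW(P') = { $, 'c' }

For P:
  PREDICT(P → d S e P P') = { 'd' }
  PREDICT(P → n) = { 'n' }
For P':
  PREDICT(P' → c P) = { 'c' }
  PREDICT(P' → ε) = { $, 'c' }
S has a single production, so nothing to check there.

Conflict found: Predict set conflict for P': { 'c' }
The grammar is NOT LL(1).

Answer: No. Predict set conflict for P': { 'c' }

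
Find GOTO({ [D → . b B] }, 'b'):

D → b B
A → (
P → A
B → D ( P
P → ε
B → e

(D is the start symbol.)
{ [B → . D ( P], [B → . e], [D → . b B], [D → b . B] }

GOTO(I, 'b') = CLOSURE({ [A → αX.β] : [A → α.Xβ] ∈ I, X = 'b' })

Items with dot before 'b', with the dot advanced:
  [D → . b B] → [D → b . B]
Closure of the advanced items:
  [D → b . B] has the dot before B: add [B → . D ( P], [B → . e]
  [B → . D ( P] has the dot before D: add [D → . b B]

GOTO = { [B → . D ( P], [B → . e], [D → . b B], [D → b . B] }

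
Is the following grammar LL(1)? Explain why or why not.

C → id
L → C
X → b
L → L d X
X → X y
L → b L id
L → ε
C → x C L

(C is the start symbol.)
No. Predict set conflict for L: { 'id', 'x' }

A grammar is LL(1) if for each non-terminal N with multiple productions, the predict sets of those productions are pairwise disjoint, where PREDICT(N → α) = (FIRST(α) \ {ε}) ∪ (FOLLOW(N) if α ⇒* ε).

Relevant sets:
  FIRST(C) = { 'id', 'x' }
  FIRST(L) = { 'b', 'd', 'id', 'x', ε }
  FIRST(X) = { 'b' }
  FOLLOW(L) = { $, 'b', 'd', 'id', 'x' }

For C:
  PREDICT(C → id) = { 'id' }
  PREDICT(C → x C L) = { 'x' }
For L:
  PREDICT(L → C) = { 'id', 'x' }
  PREDICT(L → L d X) = { 'b', 'd', 'id', 'x' }
  PREDICT(L → b L id) = { 'b' }
  PREDICT(L → ε) = { $, 'b', 'd', 'id', 'x' }
For X:
  PREDICT(X → b) = { 'b' }
  PREDICT(X → X y) = { 'b' }

Conflict found: Predict set conflict for L: { 'id', 'x' }
The grammar is NOT LL(1).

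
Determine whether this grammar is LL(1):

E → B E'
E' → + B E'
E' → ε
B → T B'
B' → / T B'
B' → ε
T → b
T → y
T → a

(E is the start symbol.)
A grammar is LL(1) if for each non-terminal N with multiple productions, the predict sets of those productions are pairwise disjoint, where PREDICT(N → α) = (FIRST(α) \ {ε}) ∪ (FOLLOW(N) if α ⇒* ε).

Relevant sets:
  FOLLOW(E') = { $ }
  FOLLOW(B') = { $, '+' }

For E':
  PREDICT(E' → '+' B E') = { '+' }
  PREDICT(E' → ε) = { $ }
For B':
  PREDICT(B' → '/' T B') = { '/' }
  PREDICT(B' → ε) = { $, '+' }
For T:
  PREDICT(T → b) = { 'b' }
  PREDICT(T → y) = { 'y' }
  PREDICT(T → a) = { 'a' }
E, B have a single production, so nothing to check there.

All predict sets are disjoint. The grammar IS LL(1).

Answer: Yes, the grammar is LL(1).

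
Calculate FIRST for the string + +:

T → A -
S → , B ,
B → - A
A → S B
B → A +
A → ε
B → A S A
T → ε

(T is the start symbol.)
{ '+' }

To compute FIRST(+ +), process the symbols left to right:
Symbol + is a terminal. Add '+' and stop.
FIRST(+ +) = { '+' }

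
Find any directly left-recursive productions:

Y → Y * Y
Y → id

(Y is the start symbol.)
Yes, Y is left-recursive

Y → Y * Y: LEFT RECURSIVE (starts with Y)
Y → id: starts with id

The grammar has direct left recursion on: Y.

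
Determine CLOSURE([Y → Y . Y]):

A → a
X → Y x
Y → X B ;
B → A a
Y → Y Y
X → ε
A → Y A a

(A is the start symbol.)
Start with: [Y → Y . Y]
  [Y → Y . Y] has the dot before Y: add [Y → . X B ;], [Y → . Y Y]
  [Y → . X B ;] has the dot before X: add [X → . Y x], [X → .]
No further items can be added.

CLOSURE = { [X → . Y x], [X → .], [Y → . X B ;], [Y → . Y Y], [Y → Y . Y] }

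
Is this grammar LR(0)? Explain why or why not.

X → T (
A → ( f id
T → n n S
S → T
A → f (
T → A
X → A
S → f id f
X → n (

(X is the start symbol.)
A grammar is LR(0) if no state in the canonical LR(0) collection has:
  - both a shift item (dot before a terminal) and a complete item (shift-reduce conflict), or
  - two or more complete items (reduce-reduce conflict; the accept item [X' → X .] counts as a complete item here).

Augment with X' → X and build the canonical LR(0) collection (I0 = CLOSURE({[X' → . X]}), then GOTO on every symbol after a dot until no new states appear). It has 20 states:
  I0: { [A → . ( f id], [A → . f (], [T → . A], [T → . n n S], [X → . A], [X → . T (], [X → . n (], [X' → . X] }  — shift
  I1: { [A → ( . f id] }  — shift
  I2: { [T → A .], [X → A .] }  — 2 reduces
  I3: { [X → T . (] }  — shift
  I4: { [X' → X .] }  — accept
  I5: { [A → f . (] }  — shift
  I6: { [T → n . n S], [X → n . (] }  — shift
  I7: { [X → n ( .] }  — reduce
  I8: { [A → . ( f id], [A → . f (], [S → . T], [S → . f id f], [T → . A], [T → . n n S], [T → n n . S] }  — shift
  I9: { [T → A .] }  — reduce
  I10: { [T → n n S .] }  — reduce
  I11: { [S → T .] }  — reduce
  I12: { [A → f . (], [S → f . id f] }  — shift
  I13: { [T → n . n S] }  — shift
  I14: { [A → f ( .] }  — reduce
  I15: { [S → f id . f] }  — shift
  I16: { [S → f id f .] }  — reduce
  I17: { [X → T ( .] }  — reduce
  I18: { [A → ( f . id] }  — shift
  I19: { [A → ( f id .] }  — reduce

Conflict in state I2:
  Reduce-reduce conflict: [T → A .] and [X → A .]
So the grammar is NOT LR(0).

Answer: No. Reduce-reduce conflict: [T → A .] and [X → A .]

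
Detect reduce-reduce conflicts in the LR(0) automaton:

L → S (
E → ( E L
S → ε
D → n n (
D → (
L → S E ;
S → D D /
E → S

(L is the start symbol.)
A reduce-reduce conflict occurs when an LR(0) state has two complete items [A → α .] and [B → β .] — both call for a reduction, and with no lookahead the parser cannot choose between them.

Augment with L' → L and build the canonical LR(0) collection (I0 = CLOSURE({[L' → . L]}), then GOTO on every symbol after a dot until no new states appear). It has 17 states:
  I0: { [D → . (], [D → . n n (], [L → . S (], [L → . S E ;], [L' → . L], [S → . D D /], [S → .] }  — shift, reduce
  I1: { [D → ( .] }  — reduce
  I2: { [D → . (], [D → . n n (], [S → D . D /] }  — shift
  I3: { [L' → L .] }  — accept
  I4: { [D → . (], [D → . n n (], [E → . ( E L], [E → . S], [L → S . (], [L → S . E ;], [S → . D D /], [S → .] }  — shift, reduce
  I5: { [D → n . n (] }  — shift
  I6: { [D → n n . (] }  — shift
  I7: { [D → n n ( .] }  — reduce
  I8: { [D → ( .], [D → . (], [D → . n n (], [E → ( . E L], [E → . ( E L], [E → . S], [L → S ( .], [S → . D D /], [S → .] }  — shift, 3 reduces
  I9: { [L → S E . ;] }  — shift
  I10: { [E → S .] }  — reduce
  I11: { [L → S E ; .] }  — reduce
  I12: { [D → ( .], [D → . (], [D → . n n (], [E → ( . E L], [E → . ( E L], [E → . S], [S → . D D /], [S → .] }  — shift, 2 reduces
  I13: { [D → . (], [D → . n n (], [E → ( E . L], [L → . S (], [L → . S E ;], [S → . D D /], [S → .] }  — shift, reduce
  I14: { [E → ( E L .] }  — reduce
  I15: { [S → D D . /] }  — shift
  I16: { [S → D D / .] }  — reduce

I8 contains complete items [D → ( .], [L → S ( .], [S → .] — reduce-reduce conflict.
I12 contains complete items [D → ( .], [S → .] — reduce-reduce conflict.

Answer: Yes — I8: [D → ( .] vs [L → S ( .]; I12: [D → ( .] vs [S → .]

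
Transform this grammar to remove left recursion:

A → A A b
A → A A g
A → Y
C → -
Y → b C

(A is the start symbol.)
A is directly left-recursive. The standard transformation for
  A → A α₁ | ... | A α_m | β₁ | ... | β_n
is
  A  → β₁ A' | ... | β_n A'
  A' → α₁ A' | ... | α_m A' | ε

A → Y becomes A → Y A'
A → A A b becomes A' → A b A'
A → A A g becomes A' → A g A'
Add A' → ε

Productions for other non-terminals are unchanged:
  C → -
  Y → b C

Resulting grammar:
A → Y A'
A' → A b A'
A' → A g A'
A' → ε
C → -
Y → b C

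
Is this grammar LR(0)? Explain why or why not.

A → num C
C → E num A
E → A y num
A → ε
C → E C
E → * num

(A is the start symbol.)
No. Shift-reduce conflict between [A → .] and [A → . num C]

Augment with A' → A and build the canonical LR(0) collection (I0 = CLOSURE({[A' → . A]}), then GOTO on every symbol after a dot until no new states appear). It has 13 states:
  I0: { [A → . num C], [A → .], [A' → . A] }  — shift, reduce
  I1: { [A' → A .] }  — accept
  I2: { [A → . num C], [A → .], [A → num . C], [C → . E C], [C → . E num A], [E → . * num], [E → . A y num] }  — shift, reduce
  I3: { [E → * . num] }  — shift
  I4: { [E → A . y num] }  — shift
  I5: { [A → num C .] }  — reduce
  I6: { [A → . num C], [A → .], [C → . E C], [C → . E num A], [C → E . C], [C → E . num A], [E → . * num], [E → . A y num] }  — shift, reduce
  I7: { [C → E C .] }  — reduce
  I8: { [A → . num C], [A → .], [A → num . C], [C → . E C], [C → . E num A], [C → E num . A], [E → . * num], [E → . A y num] }  — shift, reduce
  I9: { [C → E num A .], [E → A . y num] }  — shift, reduce
  I10: { [E → A y . num] }  — shift
  I11: { [E → A y num .] }  — reduce
  I12: { [E → * num .] }  — reduce

Conflict in state I0:
  Shift-reduce conflict between [A → .] and [A → . num C]
So the grammar is NOT LR(0).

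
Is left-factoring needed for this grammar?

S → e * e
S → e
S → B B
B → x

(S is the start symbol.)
Yes, S has productions with common prefix 'e'

Left-factoring is needed when two productions for the same non-terminal
share a common prefix on the right-hand side.

Productions for S:
  S → e * e
  S → e
  S → B B

Found common prefix 'e' in productions for S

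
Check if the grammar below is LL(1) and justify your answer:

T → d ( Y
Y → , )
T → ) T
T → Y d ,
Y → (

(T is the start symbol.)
A grammar is LL(1) if for each non-terminal N with multiple productions, the predict sets of those productions are pairwise disjoint, where PREDICT(N → α) = (FIRST(α) \ {ε}) ∪ (FOLLOW(N) if α ⇒* ε).

Relevant sets:
  FIRST(Y) = { '(', ',' }

For T:
  PREDICT(T → d '(' Y) = { 'd' }
  PREDICT(T → ')' T) = { ')' }
  PREDICT(T → Y d ',') = { '(', ',' }
For Y:
  PREDICT(Y → ',' ')') = { ',' }
  PREDICT(Y → '(') = { '(' }

All predict sets are disjoint. The grammar IS LL(1).

Answer: Yes, the grammar is LL(1).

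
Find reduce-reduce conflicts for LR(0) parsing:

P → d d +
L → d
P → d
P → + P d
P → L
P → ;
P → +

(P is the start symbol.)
A reduce-reduce conflict occurs when an LR(0) state has two complete items [A → α .] and [B → β .] — both call for a reduction, and with no lookahead the parser cannot choose between them.

Augment with P' → P and build the canonical LR(0) collection (I0 = CLOSURE({[P' → . P]}), then GOTO on every symbol after a dot until no new states appear). It has 10 states:
  I0: { [L → . d], [P → . + P d], [P → . +], [P → . ;], [P → . L], [P → . d d +], [P → . d], [P' → . P] }  — shift
  I1: { [L → . d], [P → + . P d], [P → + .], [P → . + P d], [P → . +], [P → . ;], [P → . L], [P → . d d +], [P → . d] }  — shift, reduce
  I2: { [P → ; .] }  — reduce
  I3: { [P → L .] }  — reduce
  I4: { [P' → P .] }  — accept
  I5: { [L → d .], [P → d . d +], [P → d .] }  — shift, 2 reduces
  I6: { [P → d d . +] }  — shift
  I7: { [P → d d + .] }  — reduce
  I8: { [P → + P . d] }  — shift
  I9: { [P → + P d .] }  — reduce

I5 contains complete items [L → d .], [P → d .] — reduce-reduce conflict.

Answer: Yes — I5: [L → d .] vs [P → d .]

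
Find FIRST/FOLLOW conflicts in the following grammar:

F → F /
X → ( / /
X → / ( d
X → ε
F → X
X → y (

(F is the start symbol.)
Yes. F → F '/' with FOLLOW(F) on { '/' }; X → '/' '(' d with FOLLOW(X) on { '/' }

Nullable non-terminals: F, X.
FIRST sets used below: FIRST(F) = { '(', '/', 'y', ε }, FIRST(X) = { '(', '/', 'y', ε }

F: nullable alternative(s) F → X; FOLLOW(F) = { $, '/' }
  F → F /: FIRST \ {ε} = { '(', '/', 'y' } — overlaps FOLLOW(F) on { '/' }: CONFLICT
  F → X: FIRST \ {ε} = { '(', '/', 'y' } — this is the only nullable alternative, skip

X: nullable alternative(s) X → ε; FOLLOW(X) = { $, '/' }
  X → ( / /: FIRST \ {ε} = { '(' } — disjoint from FOLLOW(X)
  X → / ( d: FIRST \ {ε} = { '/' } — overlaps FOLLOW(X) on { '/' }: CONFLICT
  X → ε: FIRST \ {ε} = { } — this is the only nullable alternative, skip
  X → y (: FIRST \ {ε} = { 'y' } — disjoint from FOLLOW(X)

So the grammar has 2 FIRST/FOLLOW conflicts (marked CONFLICT above).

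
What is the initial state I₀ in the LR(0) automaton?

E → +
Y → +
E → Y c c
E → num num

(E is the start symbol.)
First, augment the grammar with E' → E
I₀ = CLOSURE({ [E' → . E] }):
  [E' → . E] has the dot before E: add [E → . +], [E → . Y c c], [E → . num num]
  [E → . Y c c] has the dot before Y: add [Y → . +]
No further items can be added.

I₀ = { [E → . +], [E → . Y c c], [E → . num num], [E' → . E], [Y → . +] }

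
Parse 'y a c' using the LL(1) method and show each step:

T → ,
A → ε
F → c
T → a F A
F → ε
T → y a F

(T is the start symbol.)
Stack is shown with the top on the left.

Stack    Input    Action
------------------------
T $      y a c $  output T → y a F
y a F $  y a c $  match 'y'
a F $    a c $    match 'a'
F $      c $      output F → c
c $      c $      match 'c'
$        $        accept

The string is accepted.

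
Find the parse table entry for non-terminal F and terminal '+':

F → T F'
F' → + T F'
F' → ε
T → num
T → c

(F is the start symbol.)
Empty (error entry)

To find M[F, '+'], we find productions for F where '+' is in the predict set (PREDICT(N → α) = (FIRST(α) \ {ε}) ∪ (FOLLOW(N) if α ⇒* ε)).

Relevant sets:
  FIRST(T) = { 'c', 'num' }

F → T F': PREDICT = { 'c', 'num' }

M[F, '+'] is empty (no production applies)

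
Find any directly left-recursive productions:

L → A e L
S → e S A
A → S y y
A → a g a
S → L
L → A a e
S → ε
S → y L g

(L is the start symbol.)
Direct left recursion occurs when N → N α for some non-terminal N (the right-hand side begins with the left-hand side itself).

L → A e L: starts with A
S → e S A: starts with e
A → S y y: starts with S
A → a g a: starts with a
S → L: starts with L
L → A a e: starts with A
S → ε: starts with ε
S → y L g: starts with y

No direct left recursion found.

Answer: No direct left recursion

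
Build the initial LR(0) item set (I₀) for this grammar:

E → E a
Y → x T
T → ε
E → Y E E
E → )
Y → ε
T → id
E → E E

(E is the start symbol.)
{ [E → . )], [E → . E E], [E → . E a], [E → . Y E E], [E' → . E], [Y → . x T], [Y → .] }

First, augment the grammar with E' → E
I₀ = CLOSURE({ [E' → . E] }):
  [E' → . E] has the dot before E: add [E → . E a], [E → . Y E E], [E → . )], [E → . E E]
  [E → . Y E E] has the dot before Y: add [Y → . x T], [Y → .]
No further items can be added.

I₀ = { [E → . )], [E → . E E], [E → . E a], [E → . Y E E], [E' → . E], [Y → . x T], [Y → .] }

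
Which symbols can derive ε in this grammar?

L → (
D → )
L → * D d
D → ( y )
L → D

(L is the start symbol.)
None

A non-terminal is nullable if it can derive ε (the empty string): either it has an ε-production, or it has a production whose right-hand side consists entirely of nullable non-terminals.

There are no ε-productions, so no non-terminal can derive ε.
No non-terminals are nullable.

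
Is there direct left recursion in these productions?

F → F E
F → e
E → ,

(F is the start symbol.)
Yes, F is left-recursive

F → F E: LEFT RECURSIVE (starts with F)
F → e: starts with e
E → ,: starts with ','

The grammar has direct left recursion on: F.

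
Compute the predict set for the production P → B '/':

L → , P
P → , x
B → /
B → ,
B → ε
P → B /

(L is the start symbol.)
{ ',', '/' }

PREDICT(P → B '/') = (FIRST(RHS) \ {ε}) ∪ (FOLLOW(P) if ε ∈ FIRST(RHS), i.e. RHS ⇒* ε)
FIRST(B) = { ',', '/', ε }
FIRST(B '/') = { ',', '/' }
ε ∉ FIRST(B '/'), so FOLLOW(P) is not added.
PREDICT(P → B '/') = { ',', '/' }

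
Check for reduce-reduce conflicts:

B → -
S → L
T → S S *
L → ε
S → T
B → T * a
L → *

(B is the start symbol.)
Augment with B' → B and build the canonical LR(0) collection (I0 = CLOSURE({[B' → . B]}), then GOTO on every symbol after a dot until no new states appear). It has 12 states:
  I0: { [B → . -], [B → . T * a], [B' → . B], [L → . *], [L → .], [S → . L], [S → . T], [T → . S S *] }  — shift, reduce
  I1: { [L → * .] }  — reduce
  I2: { [B → - .] }  — reduce
  I3: { [B' → B .] }  — accept
  I4: { [S → L .] }  — reduce
  I5: { [L → . *], [L → .], [S → . L], [S → . T], [T → . S S *], [T → S . S *] }  — shift, reduce
  I6: { [B → T . * a], [S → T .] }  — shift, reduce
  I7: { [B → T * . a] }  — shift
  I8: { [B → T * a .] }  — reduce
  I9: { [L → . *], [L → .], [S → . L], [S → . T], [T → . S S *], [T → S . S *], [T → S S . *] }  — shift, reduce
  I10: { [S → T .] }  — reduce
  I11: { [L → * .], [T → S S * .] }  — 2 reduces

I11 contains complete items [L → * .], [T → S S * .] — reduce-reduce conflict.

Answer: Yes — I11: [L → * .] vs [T → S S * .]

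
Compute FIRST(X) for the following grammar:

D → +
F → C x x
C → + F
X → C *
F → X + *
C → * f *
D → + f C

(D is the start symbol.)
{ '*', '+' }

To compute FIRST(X), examine every production with X on the left-hand side, reading each right-hand side left to right until a non-nullable symbol is reached.

FIRST sets of the other non-terminals involved (by the same procedure, iterated to a fixed point):
  FIRST(C) = { '*', '+' }

From X → C *:
  - C is a non-terminal: add FIRST(C) \ {ε} = { '*', '+' }
    C is not nullable, so stop

Collecting: FIRST(X) = { '*', '+' }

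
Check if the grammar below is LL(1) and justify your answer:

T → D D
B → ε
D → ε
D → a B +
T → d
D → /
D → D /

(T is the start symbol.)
No. Predict set conflict for D: { 'a' }

A grammar is LL(1) if for each non-terminal N with multiple productions, the predict sets of those productions are pairwise disjoint, where PREDICT(N → α) = (FIRST(α) \ {ε}) ∪ (FOLLOW(N) if α ⇒* ε).

Relevant sets:
  FIRST(D) = { '/', 'a', ε }
  FOLLOW(T) = { $ }
  FOLLOW(D) = { $, '/', 'a' }

For T:
  PREDICT(T → D D) = { $, '/', 'a' }
  PREDICT(T → d) = { 'd' }
For D:
  PREDICT(D → ε) = { $, '/', 'a' }
  PREDICT(D → a B '+') = { 'a' }
  PREDICT(D → '/') = { '/' }
  PREDICT(D → D '/') = { '/', 'a' }
B has a single production, so nothing to check there.

Conflict found: Predict set conflict for D: { 'a' }
The grammar is NOT LL(1).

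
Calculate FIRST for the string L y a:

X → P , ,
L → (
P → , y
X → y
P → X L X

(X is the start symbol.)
{ '(' }

FIRST sets of the non-terminals involved (from the grammar, by fixed-point iteration):
  FIRST(L) = { '(' }

To compute FIRST(L y a), process the symbols left to right:
Symbol L is a non-terminal. Add FIRST(L) \ {ε} = { '(' }
L is not nullable (ε ∉ FIRST(L)), so stop here.
FIRST(L y a) = { '(' }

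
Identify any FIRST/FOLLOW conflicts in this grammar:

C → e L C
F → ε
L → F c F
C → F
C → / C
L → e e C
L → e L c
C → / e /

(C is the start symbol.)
Yes. C → e L C with FOLLOW(C) on { 'e' }; C → '/' C with FOLLOW(C) on { '/' }; C → '/' e '/' with FOLLOW(C) on { '/' }

Nullable non-terminals: C, F.
FIRST sets used below: FIRST(F) = { ε }

C: nullable alternative(s) C → F; FOLLOW(C) = { $, '/', 'c', 'e' }
  C → e L C: FIRST \ {ε} = { 'e' } — overlaps FOLLOW(C) on { 'e' }: CONFLICT
  C → F: FIRST \ {ε} = { } — this is the only nullable alternative, skip
  C → / C: FIRST \ {ε} = { '/' } — overlaps FOLLOW(C) on { '/' }: CONFLICT
  C → / e /: FIRST \ {ε} = { '/' } — overlaps FOLLOW(C) on { '/' }: CONFLICT
F has a nullable alternative but only one production, so nothing to check.

L has no nullable alternative, so no FIRST/FOLLOW check is needed there.

So the grammar has 3 FIRST/FOLLOW conflicts (marked CONFLICT above).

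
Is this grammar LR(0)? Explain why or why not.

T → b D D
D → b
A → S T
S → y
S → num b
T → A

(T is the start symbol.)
Yes, the grammar is LR(0)

Augment with T' → T and build the canonical LR(0) collection (I0 = CLOSURE({[T' → . T]}), then GOTO on every symbol after a dot until no new states appear). It has 12 states:
  I0: { [A → . S T], [S → . num b], [S → . y], [T → . A], [T → . b D D], [T' → . T] }  — shift
  I1: { [T → A .] }  — reduce
  I2: { [A → . S T], [A → S . T], [S → . num b], [S → . y], [T → . A], [T → . b D D] }  — shift
  I3: { [T' → T .] }  — accept
  I4: { [D → . b], [T → b . D D] }  — shift
  I5: { [S → num . b] }  — shift
  I6: { [S → y .] }  — reduce
  I7: { [S → num b .] }  — reduce
  I8: { [D → . b], [T → b D . D] }  — shift
  I9: { [D → b .] }  — reduce
  I10: { [T → b D D .] }  — reduce
  I11: { [A → S T .] }  — reduce

Every state is either a pure shift/goto state or contains exactly one complete item and nothing to shift — no conflicts. The grammar is LR(0).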